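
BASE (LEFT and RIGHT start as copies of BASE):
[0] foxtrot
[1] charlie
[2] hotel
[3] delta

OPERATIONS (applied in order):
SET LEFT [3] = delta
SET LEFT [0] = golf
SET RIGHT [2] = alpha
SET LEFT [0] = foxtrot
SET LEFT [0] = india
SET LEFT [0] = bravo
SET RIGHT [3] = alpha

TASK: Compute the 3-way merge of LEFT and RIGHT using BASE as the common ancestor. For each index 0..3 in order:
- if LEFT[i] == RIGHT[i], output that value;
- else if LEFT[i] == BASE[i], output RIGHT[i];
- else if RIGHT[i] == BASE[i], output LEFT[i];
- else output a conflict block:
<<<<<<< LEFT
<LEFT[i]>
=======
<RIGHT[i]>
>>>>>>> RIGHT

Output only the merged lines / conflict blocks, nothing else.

Final LEFT:  [bravo, charlie, hotel, delta]
Final RIGHT: [foxtrot, charlie, alpha, alpha]
i=0: L=bravo, R=foxtrot=BASE -> take LEFT -> bravo
i=1: L=charlie R=charlie -> agree -> charlie
i=2: L=hotel=BASE, R=alpha -> take RIGHT -> alpha
i=3: L=delta=BASE, R=alpha -> take RIGHT -> alpha

Answer: bravo
charlie
alpha
alpha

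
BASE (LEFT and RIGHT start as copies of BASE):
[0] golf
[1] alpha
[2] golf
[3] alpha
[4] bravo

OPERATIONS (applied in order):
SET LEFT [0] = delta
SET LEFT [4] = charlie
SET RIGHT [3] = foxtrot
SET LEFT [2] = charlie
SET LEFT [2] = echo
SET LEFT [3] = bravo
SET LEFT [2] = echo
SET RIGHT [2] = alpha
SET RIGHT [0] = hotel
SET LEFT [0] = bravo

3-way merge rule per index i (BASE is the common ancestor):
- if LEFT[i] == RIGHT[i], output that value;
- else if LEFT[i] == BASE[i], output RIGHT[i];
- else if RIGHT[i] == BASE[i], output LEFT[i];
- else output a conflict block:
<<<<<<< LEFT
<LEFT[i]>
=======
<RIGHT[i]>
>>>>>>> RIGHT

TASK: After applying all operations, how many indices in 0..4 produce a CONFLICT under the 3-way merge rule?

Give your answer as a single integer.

Final LEFT:  [bravo, alpha, echo, bravo, charlie]
Final RIGHT: [hotel, alpha, alpha, foxtrot, bravo]
i=0: BASE=golf L=bravo R=hotel all differ -> CONFLICT
i=1: L=alpha R=alpha -> agree -> alpha
i=2: BASE=golf L=echo R=alpha all differ -> CONFLICT
i=3: BASE=alpha L=bravo R=foxtrot all differ -> CONFLICT
i=4: L=charlie, R=bravo=BASE -> take LEFT -> charlie
Conflict count: 3

Answer: 3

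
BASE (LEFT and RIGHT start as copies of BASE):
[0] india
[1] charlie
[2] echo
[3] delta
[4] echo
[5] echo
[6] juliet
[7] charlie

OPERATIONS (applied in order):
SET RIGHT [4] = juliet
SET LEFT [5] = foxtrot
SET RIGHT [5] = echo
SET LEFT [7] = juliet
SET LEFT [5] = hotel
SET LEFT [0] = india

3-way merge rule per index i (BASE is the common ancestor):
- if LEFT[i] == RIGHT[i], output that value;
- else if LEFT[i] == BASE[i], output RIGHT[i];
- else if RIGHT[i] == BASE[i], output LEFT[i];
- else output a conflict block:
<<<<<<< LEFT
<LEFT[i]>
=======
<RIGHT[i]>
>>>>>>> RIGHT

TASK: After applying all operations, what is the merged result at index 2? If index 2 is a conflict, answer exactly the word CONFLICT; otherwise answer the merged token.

Final LEFT:  [india, charlie, echo, delta, echo, hotel, juliet, juliet]
Final RIGHT: [india, charlie, echo, delta, juliet, echo, juliet, charlie]
i=0: L=india R=india -> agree -> india
i=1: L=charlie R=charlie -> agree -> charlie
i=2: L=echo R=echo -> agree -> echo
i=3: L=delta R=delta -> agree -> delta
i=4: L=echo=BASE, R=juliet -> take RIGHT -> juliet
i=5: L=hotel, R=echo=BASE -> take LEFT -> hotel
i=6: L=juliet R=juliet -> agree -> juliet
i=7: L=juliet, R=charlie=BASE -> take LEFT -> juliet
Index 2 -> echo

Answer: echo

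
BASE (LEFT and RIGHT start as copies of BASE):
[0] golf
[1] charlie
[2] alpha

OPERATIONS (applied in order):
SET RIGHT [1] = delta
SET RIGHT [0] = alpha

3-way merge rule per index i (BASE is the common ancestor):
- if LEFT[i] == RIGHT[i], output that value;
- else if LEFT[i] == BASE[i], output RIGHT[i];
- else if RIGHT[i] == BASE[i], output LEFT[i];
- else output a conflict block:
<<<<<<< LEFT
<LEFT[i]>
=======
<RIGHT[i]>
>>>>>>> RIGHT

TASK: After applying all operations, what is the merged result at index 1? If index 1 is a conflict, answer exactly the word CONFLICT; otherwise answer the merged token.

Answer: delta

Derivation:
Final LEFT:  [golf, charlie, alpha]
Final RIGHT: [alpha, delta, alpha]
i=0: L=golf=BASE, R=alpha -> take RIGHT -> alpha
i=1: L=charlie=BASE, R=delta -> take RIGHT -> delta
i=2: L=alpha R=alpha -> agree -> alpha
Index 1 -> delta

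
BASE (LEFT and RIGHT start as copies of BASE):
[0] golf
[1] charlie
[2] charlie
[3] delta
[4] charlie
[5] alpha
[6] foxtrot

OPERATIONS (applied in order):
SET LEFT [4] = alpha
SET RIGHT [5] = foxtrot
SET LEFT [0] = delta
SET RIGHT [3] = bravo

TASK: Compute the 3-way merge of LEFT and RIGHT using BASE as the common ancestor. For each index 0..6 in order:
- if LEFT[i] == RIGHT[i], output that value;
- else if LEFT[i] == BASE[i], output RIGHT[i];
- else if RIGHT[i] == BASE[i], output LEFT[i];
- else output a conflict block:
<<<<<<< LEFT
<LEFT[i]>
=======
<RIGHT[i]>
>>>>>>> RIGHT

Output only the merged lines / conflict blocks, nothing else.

Final LEFT:  [delta, charlie, charlie, delta, alpha, alpha, foxtrot]
Final RIGHT: [golf, charlie, charlie, bravo, charlie, foxtrot, foxtrot]
i=0: L=delta, R=golf=BASE -> take LEFT -> delta
i=1: L=charlie R=charlie -> agree -> charlie
i=2: L=charlie R=charlie -> agree -> charlie
i=3: L=delta=BASE, R=bravo -> take RIGHT -> bravo
i=4: L=alpha, R=charlie=BASE -> take LEFT -> alpha
i=5: L=alpha=BASE, R=foxtrot -> take RIGHT -> foxtrot
i=6: L=foxtrot R=foxtrot -> agree -> foxtrot

Answer: delta
charlie
charlie
bravo
alpha
foxtrot
foxtrot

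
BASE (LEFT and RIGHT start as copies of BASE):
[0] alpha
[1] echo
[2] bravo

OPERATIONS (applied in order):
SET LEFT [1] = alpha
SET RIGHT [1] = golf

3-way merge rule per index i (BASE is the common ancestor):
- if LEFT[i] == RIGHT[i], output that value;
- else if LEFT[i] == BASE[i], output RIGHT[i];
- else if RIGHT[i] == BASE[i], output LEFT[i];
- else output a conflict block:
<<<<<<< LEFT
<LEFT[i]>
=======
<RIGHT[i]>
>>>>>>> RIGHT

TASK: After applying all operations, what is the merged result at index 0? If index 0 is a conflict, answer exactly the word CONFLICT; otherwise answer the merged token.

Answer: alpha

Derivation:
Final LEFT:  [alpha, alpha, bravo]
Final RIGHT: [alpha, golf, bravo]
i=0: L=alpha R=alpha -> agree -> alpha
i=1: BASE=echo L=alpha R=golf all differ -> CONFLICT
i=2: L=bravo R=bravo -> agree -> bravo
Index 0 -> alpha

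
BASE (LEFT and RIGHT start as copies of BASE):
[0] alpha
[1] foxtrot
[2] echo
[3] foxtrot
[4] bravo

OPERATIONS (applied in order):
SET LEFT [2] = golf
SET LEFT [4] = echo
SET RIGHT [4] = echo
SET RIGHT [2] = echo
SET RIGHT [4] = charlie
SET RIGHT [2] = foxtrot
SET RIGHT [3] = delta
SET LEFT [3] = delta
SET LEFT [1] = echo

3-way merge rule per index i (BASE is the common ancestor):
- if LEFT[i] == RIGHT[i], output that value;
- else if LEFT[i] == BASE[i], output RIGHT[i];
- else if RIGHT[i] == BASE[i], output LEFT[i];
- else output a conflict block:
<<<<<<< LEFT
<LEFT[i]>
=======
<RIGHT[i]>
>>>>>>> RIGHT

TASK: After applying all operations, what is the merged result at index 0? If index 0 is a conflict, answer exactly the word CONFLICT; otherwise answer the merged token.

Final LEFT:  [alpha, echo, golf, delta, echo]
Final RIGHT: [alpha, foxtrot, foxtrot, delta, charlie]
i=0: L=alpha R=alpha -> agree -> alpha
i=1: L=echo, R=foxtrot=BASE -> take LEFT -> echo
i=2: BASE=echo L=golf R=foxtrot all differ -> CONFLICT
i=3: L=delta R=delta -> agree -> delta
i=4: BASE=bravo L=echo R=charlie all differ -> CONFLICT
Index 0 -> alpha

Answer: alpha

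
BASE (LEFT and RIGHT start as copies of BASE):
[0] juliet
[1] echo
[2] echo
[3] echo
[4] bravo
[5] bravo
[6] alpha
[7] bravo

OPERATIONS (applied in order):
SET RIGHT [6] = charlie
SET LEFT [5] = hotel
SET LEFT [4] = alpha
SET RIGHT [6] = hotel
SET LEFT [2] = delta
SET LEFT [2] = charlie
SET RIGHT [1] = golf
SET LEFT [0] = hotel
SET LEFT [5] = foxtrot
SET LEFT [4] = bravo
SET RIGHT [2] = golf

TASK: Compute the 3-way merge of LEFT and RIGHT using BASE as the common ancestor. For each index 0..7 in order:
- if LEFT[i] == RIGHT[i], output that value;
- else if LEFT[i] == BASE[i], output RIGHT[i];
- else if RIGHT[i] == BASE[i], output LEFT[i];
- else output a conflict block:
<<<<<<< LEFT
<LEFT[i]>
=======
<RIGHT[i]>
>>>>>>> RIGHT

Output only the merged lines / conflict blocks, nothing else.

Answer: hotel
golf
<<<<<<< LEFT
charlie
=======
golf
>>>>>>> RIGHT
echo
bravo
foxtrot
hotel
bravo

Derivation:
Final LEFT:  [hotel, echo, charlie, echo, bravo, foxtrot, alpha, bravo]
Final RIGHT: [juliet, golf, golf, echo, bravo, bravo, hotel, bravo]
i=0: L=hotel, R=juliet=BASE -> take LEFT -> hotel
i=1: L=echo=BASE, R=golf -> take RIGHT -> golf
i=2: BASE=echo L=charlie R=golf all differ -> CONFLICT
i=3: L=echo R=echo -> agree -> echo
i=4: L=bravo R=bravo -> agree -> bravo
i=5: L=foxtrot, R=bravo=BASE -> take LEFT -> foxtrot
i=6: L=alpha=BASE, R=hotel -> take RIGHT -> hotel
i=7: L=bravo R=bravo -> agree -> bravo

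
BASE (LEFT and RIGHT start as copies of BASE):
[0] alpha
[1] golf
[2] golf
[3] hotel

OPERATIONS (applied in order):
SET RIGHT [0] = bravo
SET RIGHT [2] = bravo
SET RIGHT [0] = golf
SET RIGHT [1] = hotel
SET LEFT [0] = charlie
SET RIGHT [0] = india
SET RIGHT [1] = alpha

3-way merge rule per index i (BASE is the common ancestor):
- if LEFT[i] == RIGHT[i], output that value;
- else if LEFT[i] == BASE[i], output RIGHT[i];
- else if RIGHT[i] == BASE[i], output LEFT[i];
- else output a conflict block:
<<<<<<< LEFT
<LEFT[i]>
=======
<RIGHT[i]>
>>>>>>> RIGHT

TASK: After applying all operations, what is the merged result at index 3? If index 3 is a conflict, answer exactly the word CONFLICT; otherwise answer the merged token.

Final LEFT:  [charlie, golf, golf, hotel]
Final RIGHT: [india, alpha, bravo, hotel]
i=0: BASE=alpha L=charlie R=india all differ -> CONFLICT
i=1: L=golf=BASE, R=alpha -> take RIGHT -> alpha
i=2: L=golf=BASE, R=bravo -> take RIGHT -> bravo
i=3: L=hotel R=hotel -> agree -> hotel
Index 3 -> hotel

Answer: hotel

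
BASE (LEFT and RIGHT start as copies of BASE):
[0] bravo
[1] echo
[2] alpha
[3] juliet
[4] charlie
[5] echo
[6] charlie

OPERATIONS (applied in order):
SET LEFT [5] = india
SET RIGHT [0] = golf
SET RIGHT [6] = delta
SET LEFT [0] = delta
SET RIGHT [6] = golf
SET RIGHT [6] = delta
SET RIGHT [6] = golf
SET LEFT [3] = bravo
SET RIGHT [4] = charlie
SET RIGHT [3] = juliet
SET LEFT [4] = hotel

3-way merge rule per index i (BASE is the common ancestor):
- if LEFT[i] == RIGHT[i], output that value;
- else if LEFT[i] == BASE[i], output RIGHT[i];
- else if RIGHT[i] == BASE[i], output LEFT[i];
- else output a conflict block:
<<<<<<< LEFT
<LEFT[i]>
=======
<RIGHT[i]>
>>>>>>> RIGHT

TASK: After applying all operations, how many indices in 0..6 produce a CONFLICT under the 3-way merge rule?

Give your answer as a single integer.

Final LEFT:  [delta, echo, alpha, bravo, hotel, india, charlie]
Final RIGHT: [golf, echo, alpha, juliet, charlie, echo, golf]
i=0: BASE=bravo L=delta R=golf all differ -> CONFLICT
i=1: L=echo R=echo -> agree -> echo
i=2: L=alpha R=alpha -> agree -> alpha
i=3: L=bravo, R=juliet=BASE -> take LEFT -> bravo
i=4: L=hotel, R=charlie=BASE -> take LEFT -> hotel
i=5: L=india, R=echo=BASE -> take LEFT -> india
i=6: L=charlie=BASE, R=golf -> take RIGHT -> golf
Conflict count: 1

Answer: 1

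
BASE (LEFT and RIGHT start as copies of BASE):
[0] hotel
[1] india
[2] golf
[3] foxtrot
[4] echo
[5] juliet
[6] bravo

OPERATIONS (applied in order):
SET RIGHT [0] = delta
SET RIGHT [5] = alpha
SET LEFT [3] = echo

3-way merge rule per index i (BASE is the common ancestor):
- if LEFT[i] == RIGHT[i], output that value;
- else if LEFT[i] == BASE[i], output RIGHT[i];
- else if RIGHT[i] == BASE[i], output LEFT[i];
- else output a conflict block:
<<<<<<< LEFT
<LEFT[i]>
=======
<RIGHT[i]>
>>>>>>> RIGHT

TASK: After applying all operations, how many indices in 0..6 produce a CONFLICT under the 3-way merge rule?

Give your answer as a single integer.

Answer: 0

Derivation:
Final LEFT:  [hotel, india, golf, echo, echo, juliet, bravo]
Final RIGHT: [delta, india, golf, foxtrot, echo, alpha, bravo]
i=0: L=hotel=BASE, R=delta -> take RIGHT -> delta
i=1: L=india R=india -> agree -> india
i=2: L=golf R=golf -> agree -> golf
i=3: L=echo, R=foxtrot=BASE -> take LEFT -> echo
i=4: L=echo R=echo -> agree -> echo
i=5: L=juliet=BASE, R=alpha -> take RIGHT -> alpha
i=6: L=bravo R=bravo -> agree -> bravo
Conflict count: 0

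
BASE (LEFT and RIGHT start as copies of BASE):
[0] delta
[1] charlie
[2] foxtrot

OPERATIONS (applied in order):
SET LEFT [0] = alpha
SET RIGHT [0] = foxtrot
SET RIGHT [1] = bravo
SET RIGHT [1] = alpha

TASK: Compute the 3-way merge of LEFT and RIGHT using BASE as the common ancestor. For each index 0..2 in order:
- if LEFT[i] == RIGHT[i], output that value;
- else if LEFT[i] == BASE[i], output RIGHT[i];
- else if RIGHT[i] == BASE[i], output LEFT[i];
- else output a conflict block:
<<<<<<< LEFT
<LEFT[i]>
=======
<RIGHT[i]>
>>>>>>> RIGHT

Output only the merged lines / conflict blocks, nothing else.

Answer: <<<<<<< LEFT
alpha
=======
foxtrot
>>>>>>> RIGHT
alpha
foxtrot

Derivation:
Final LEFT:  [alpha, charlie, foxtrot]
Final RIGHT: [foxtrot, alpha, foxtrot]
i=0: BASE=delta L=alpha R=foxtrot all differ -> CONFLICT
i=1: L=charlie=BASE, R=alpha -> take RIGHT -> alpha
i=2: L=foxtrot R=foxtrot -> agree -> foxtrot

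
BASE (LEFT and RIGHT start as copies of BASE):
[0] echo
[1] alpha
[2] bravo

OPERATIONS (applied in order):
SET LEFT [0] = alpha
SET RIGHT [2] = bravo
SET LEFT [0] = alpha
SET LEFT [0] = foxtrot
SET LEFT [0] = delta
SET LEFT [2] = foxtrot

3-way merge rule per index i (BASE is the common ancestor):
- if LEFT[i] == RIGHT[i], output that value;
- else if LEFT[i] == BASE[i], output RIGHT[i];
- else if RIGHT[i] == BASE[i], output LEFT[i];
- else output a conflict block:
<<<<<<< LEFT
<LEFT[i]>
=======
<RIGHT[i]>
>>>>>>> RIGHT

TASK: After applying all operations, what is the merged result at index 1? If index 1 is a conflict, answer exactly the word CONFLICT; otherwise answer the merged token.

Final LEFT:  [delta, alpha, foxtrot]
Final RIGHT: [echo, alpha, bravo]
i=0: L=delta, R=echo=BASE -> take LEFT -> delta
i=1: L=alpha R=alpha -> agree -> alpha
i=2: L=foxtrot, R=bravo=BASE -> take LEFT -> foxtrot
Index 1 -> alpha

Answer: alpha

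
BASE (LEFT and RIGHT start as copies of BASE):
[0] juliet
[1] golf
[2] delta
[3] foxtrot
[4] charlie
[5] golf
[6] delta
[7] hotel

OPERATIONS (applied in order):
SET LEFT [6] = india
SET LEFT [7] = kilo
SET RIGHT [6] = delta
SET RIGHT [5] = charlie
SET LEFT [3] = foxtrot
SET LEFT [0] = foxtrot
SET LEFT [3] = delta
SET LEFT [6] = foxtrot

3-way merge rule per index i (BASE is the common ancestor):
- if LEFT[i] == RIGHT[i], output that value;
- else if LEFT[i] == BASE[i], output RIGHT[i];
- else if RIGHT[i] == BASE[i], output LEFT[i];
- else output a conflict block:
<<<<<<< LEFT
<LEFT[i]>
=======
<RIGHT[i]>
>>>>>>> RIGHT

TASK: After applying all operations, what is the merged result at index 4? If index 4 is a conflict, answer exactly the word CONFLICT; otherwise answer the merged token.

Answer: charlie

Derivation:
Final LEFT:  [foxtrot, golf, delta, delta, charlie, golf, foxtrot, kilo]
Final RIGHT: [juliet, golf, delta, foxtrot, charlie, charlie, delta, hotel]
i=0: L=foxtrot, R=juliet=BASE -> take LEFT -> foxtrot
i=1: L=golf R=golf -> agree -> golf
i=2: L=delta R=delta -> agree -> delta
i=3: L=delta, R=foxtrot=BASE -> take LEFT -> delta
i=4: L=charlie R=charlie -> agree -> charlie
i=5: L=golf=BASE, R=charlie -> take RIGHT -> charlie
i=6: L=foxtrot, R=delta=BASE -> take LEFT -> foxtrot
i=7: L=kilo, R=hotel=BASE -> take LEFT -> kilo
Index 4 -> charlie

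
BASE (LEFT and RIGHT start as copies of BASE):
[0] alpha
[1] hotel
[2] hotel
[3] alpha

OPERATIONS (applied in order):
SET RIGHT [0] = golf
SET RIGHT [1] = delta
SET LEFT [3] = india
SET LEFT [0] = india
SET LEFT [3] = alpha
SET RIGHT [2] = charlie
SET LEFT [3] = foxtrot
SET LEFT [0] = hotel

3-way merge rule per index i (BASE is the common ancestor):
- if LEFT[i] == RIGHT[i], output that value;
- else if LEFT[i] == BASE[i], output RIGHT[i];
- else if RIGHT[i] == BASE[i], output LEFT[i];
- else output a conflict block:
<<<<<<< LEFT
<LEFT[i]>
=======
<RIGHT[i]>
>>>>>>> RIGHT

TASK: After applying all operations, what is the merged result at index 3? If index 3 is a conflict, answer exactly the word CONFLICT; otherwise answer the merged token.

Final LEFT:  [hotel, hotel, hotel, foxtrot]
Final RIGHT: [golf, delta, charlie, alpha]
i=0: BASE=alpha L=hotel R=golf all differ -> CONFLICT
i=1: L=hotel=BASE, R=delta -> take RIGHT -> delta
i=2: L=hotel=BASE, R=charlie -> take RIGHT -> charlie
i=3: L=foxtrot, R=alpha=BASE -> take LEFT -> foxtrot
Index 3 -> foxtrot

Answer: foxtrot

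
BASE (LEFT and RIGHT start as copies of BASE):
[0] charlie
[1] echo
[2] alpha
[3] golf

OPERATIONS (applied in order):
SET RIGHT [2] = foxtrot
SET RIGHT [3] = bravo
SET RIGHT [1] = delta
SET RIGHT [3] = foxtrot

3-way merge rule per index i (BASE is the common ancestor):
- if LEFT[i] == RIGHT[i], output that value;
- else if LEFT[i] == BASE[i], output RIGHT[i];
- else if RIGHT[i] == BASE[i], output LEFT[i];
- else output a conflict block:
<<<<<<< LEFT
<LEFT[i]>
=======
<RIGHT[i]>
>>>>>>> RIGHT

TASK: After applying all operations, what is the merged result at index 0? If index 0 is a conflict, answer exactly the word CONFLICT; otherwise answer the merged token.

Answer: charlie

Derivation:
Final LEFT:  [charlie, echo, alpha, golf]
Final RIGHT: [charlie, delta, foxtrot, foxtrot]
i=0: L=charlie R=charlie -> agree -> charlie
i=1: L=echo=BASE, R=delta -> take RIGHT -> delta
i=2: L=alpha=BASE, R=foxtrot -> take RIGHT -> foxtrot
i=3: L=golf=BASE, R=foxtrot -> take RIGHT -> foxtrot
Index 0 -> charlie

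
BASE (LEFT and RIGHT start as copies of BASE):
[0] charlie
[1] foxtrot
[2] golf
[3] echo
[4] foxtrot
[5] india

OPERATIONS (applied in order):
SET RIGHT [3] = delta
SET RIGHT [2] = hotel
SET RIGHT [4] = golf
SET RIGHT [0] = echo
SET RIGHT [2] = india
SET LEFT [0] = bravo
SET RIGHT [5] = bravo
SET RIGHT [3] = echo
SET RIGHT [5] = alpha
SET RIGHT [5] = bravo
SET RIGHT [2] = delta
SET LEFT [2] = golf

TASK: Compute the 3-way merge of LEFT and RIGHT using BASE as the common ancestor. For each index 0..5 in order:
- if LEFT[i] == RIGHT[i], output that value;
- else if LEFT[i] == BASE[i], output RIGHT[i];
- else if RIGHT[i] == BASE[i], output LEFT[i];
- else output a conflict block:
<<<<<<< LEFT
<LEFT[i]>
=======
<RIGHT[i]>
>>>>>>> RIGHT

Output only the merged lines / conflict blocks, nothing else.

Answer: <<<<<<< LEFT
bravo
=======
echo
>>>>>>> RIGHT
foxtrot
delta
echo
golf
bravo

Derivation:
Final LEFT:  [bravo, foxtrot, golf, echo, foxtrot, india]
Final RIGHT: [echo, foxtrot, delta, echo, golf, bravo]
i=0: BASE=charlie L=bravo R=echo all differ -> CONFLICT
i=1: L=foxtrot R=foxtrot -> agree -> foxtrot
i=2: L=golf=BASE, R=delta -> take RIGHT -> delta
i=3: L=echo R=echo -> agree -> echo
i=4: L=foxtrot=BASE, R=golf -> take RIGHT -> golf
i=5: L=india=BASE, R=bravo -> take RIGHT -> bravo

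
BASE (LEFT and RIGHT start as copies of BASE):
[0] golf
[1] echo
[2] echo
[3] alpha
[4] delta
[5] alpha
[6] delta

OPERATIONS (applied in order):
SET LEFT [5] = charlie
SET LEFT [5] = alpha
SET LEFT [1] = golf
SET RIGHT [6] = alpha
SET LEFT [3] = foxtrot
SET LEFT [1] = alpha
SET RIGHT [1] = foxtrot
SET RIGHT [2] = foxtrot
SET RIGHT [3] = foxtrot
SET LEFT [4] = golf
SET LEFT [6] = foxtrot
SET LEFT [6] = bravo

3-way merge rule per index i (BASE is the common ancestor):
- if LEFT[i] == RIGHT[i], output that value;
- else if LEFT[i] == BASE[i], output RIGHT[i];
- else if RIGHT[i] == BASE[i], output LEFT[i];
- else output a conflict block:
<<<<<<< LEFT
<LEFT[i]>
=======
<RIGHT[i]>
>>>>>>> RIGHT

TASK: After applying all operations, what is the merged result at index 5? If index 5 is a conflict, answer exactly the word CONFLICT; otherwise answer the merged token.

Final LEFT:  [golf, alpha, echo, foxtrot, golf, alpha, bravo]
Final RIGHT: [golf, foxtrot, foxtrot, foxtrot, delta, alpha, alpha]
i=0: L=golf R=golf -> agree -> golf
i=1: BASE=echo L=alpha R=foxtrot all differ -> CONFLICT
i=2: L=echo=BASE, R=foxtrot -> take RIGHT -> foxtrot
i=3: L=foxtrot R=foxtrot -> agree -> foxtrot
i=4: L=golf, R=delta=BASE -> take LEFT -> golf
i=5: L=alpha R=alpha -> agree -> alpha
i=6: BASE=delta L=bravo R=alpha all differ -> CONFLICT
Index 5 -> alpha

Answer: alpha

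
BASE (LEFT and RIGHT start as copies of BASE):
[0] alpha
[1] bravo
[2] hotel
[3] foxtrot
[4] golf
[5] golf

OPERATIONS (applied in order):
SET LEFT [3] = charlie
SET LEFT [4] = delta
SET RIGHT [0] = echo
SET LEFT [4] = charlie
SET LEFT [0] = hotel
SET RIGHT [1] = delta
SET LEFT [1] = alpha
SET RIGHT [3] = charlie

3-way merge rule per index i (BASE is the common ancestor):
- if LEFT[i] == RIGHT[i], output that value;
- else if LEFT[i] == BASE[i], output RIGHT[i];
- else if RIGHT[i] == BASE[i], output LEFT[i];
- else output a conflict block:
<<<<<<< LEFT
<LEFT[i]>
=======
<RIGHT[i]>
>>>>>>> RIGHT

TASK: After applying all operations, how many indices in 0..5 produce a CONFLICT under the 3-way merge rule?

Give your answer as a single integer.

Final LEFT:  [hotel, alpha, hotel, charlie, charlie, golf]
Final RIGHT: [echo, delta, hotel, charlie, golf, golf]
i=0: BASE=alpha L=hotel R=echo all differ -> CONFLICT
i=1: BASE=bravo L=alpha R=delta all differ -> CONFLICT
i=2: L=hotel R=hotel -> agree -> hotel
i=3: L=charlie R=charlie -> agree -> charlie
i=4: L=charlie, R=golf=BASE -> take LEFT -> charlie
i=5: L=golf R=golf -> agree -> golf
Conflict count: 2

Answer: 2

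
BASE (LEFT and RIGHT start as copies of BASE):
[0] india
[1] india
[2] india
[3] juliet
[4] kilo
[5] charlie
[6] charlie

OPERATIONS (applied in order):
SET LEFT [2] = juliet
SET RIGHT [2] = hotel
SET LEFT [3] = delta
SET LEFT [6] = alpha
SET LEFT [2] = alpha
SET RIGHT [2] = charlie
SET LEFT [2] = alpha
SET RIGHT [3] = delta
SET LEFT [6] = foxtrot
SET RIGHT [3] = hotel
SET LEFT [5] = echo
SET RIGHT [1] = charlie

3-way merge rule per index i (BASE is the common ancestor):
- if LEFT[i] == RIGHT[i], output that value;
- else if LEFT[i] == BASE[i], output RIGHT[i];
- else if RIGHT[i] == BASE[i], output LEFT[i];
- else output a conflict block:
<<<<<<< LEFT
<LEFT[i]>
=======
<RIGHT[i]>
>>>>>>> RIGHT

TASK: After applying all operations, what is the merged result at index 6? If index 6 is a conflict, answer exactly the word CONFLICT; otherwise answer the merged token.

Final LEFT:  [india, india, alpha, delta, kilo, echo, foxtrot]
Final RIGHT: [india, charlie, charlie, hotel, kilo, charlie, charlie]
i=0: L=india R=india -> agree -> india
i=1: L=india=BASE, R=charlie -> take RIGHT -> charlie
i=2: BASE=india L=alpha R=charlie all differ -> CONFLICT
i=3: BASE=juliet L=delta R=hotel all differ -> CONFLICT
i=4: L=kilo R=kilo -> agree -> kilo
i=5: L=echo, R=charlie=BASE -> take LEFT -> echo
i=6: L=foxtrot, R=charlie=BASE -> take LEFT -> foxtrot
Index 6 -> foxtrot

Answer: foxtrot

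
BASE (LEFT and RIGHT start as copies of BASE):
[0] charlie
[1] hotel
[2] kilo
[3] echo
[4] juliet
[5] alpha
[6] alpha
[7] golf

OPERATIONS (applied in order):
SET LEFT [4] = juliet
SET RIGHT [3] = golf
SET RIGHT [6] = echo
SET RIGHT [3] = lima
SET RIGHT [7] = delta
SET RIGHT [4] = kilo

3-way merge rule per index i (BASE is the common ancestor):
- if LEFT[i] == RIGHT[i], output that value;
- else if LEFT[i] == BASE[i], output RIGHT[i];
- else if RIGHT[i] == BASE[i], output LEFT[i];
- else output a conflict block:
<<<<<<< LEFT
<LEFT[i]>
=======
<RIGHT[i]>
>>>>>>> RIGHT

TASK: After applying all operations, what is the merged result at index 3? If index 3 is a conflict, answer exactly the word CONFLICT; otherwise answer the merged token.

Answer: lima

Derivation:
Final LEFT:  [charlie, hotel, kilo, echo, juliet, alpha, alpha, golf]
Final RIGHT: [charlie, hotel, kilo, lima, kilo, alpha, echo, delta]
i=0: L=charlie R=charlie -> agree -> charlie
i=1: L=hotel R=hotel -> agree -> hotel
i=2: L=kilo R=kilo -> agree -> kilo
i=3: L=echo=BASE, R=lima -> take RIGHT -> lima
i=4: L=juliet=BASE, R=kilo -> take RIGHT -> kilo
i=5: L=alpha R=alpha -> agree -> alpha
i=6: L=alpha=BASE, R=echo -> take RIGHT -> echo
i=7: L=golf=BASE, R=delta -> take RIGHT -> delta
Index 3 -> lima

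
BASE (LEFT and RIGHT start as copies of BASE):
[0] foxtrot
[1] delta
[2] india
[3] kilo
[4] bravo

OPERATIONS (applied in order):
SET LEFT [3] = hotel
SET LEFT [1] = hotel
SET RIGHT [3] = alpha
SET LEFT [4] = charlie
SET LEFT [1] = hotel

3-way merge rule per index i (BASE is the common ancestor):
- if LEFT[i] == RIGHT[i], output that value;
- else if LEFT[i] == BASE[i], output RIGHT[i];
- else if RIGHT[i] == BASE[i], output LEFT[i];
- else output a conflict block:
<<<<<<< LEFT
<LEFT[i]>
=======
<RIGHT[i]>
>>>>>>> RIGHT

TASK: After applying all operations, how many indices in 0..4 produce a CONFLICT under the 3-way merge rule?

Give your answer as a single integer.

Answer: 1

Derivation:
Final LEFT:  [foxtrot, hotel, india, hotel, charlie]
Final RIGHT: [foxtrot, delta, india, alpha, bravo]
i=0: L=foxtrot R=foxtrot -> agree -> foxtrot
i=1: L=hotel, R=delta=BASE -> take LEFT -> hotel
i=2: L=india R=india -> agree -> india
i=3: BASE=kilo L=hotel R=alpha all differ -> CONFLICT
i=4: L=charlie, R=bravo=BASE -> take LEFT -> charlie
Conflict count: 1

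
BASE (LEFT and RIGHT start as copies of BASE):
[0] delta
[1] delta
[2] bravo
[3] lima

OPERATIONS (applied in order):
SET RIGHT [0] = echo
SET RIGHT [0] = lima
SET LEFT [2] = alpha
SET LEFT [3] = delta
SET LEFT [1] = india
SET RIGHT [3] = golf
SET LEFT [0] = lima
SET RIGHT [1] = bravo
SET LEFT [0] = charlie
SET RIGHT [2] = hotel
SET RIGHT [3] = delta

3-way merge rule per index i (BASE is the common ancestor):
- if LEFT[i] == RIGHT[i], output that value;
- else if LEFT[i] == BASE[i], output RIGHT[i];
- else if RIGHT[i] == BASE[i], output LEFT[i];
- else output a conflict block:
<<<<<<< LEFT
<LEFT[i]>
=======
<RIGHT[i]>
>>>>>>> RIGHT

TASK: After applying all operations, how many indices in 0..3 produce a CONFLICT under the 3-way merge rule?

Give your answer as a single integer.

Final LEFT:  [charlie, india, alpha, delta]
Final RIGHT: [lima, bravo, hotel, delta]
i=0: BASE=delta L=charlie R=lima all differ -> CONFLICT
i=1: BASE=delta L=india R=bravo all differ -> CONFLICT
i=2: BASE=bravo L=alpha R=hotel all differ -> CONFLICT
i=3: L=delta R=delta -> agree -> delta
Conflict count: 3

Answer: 3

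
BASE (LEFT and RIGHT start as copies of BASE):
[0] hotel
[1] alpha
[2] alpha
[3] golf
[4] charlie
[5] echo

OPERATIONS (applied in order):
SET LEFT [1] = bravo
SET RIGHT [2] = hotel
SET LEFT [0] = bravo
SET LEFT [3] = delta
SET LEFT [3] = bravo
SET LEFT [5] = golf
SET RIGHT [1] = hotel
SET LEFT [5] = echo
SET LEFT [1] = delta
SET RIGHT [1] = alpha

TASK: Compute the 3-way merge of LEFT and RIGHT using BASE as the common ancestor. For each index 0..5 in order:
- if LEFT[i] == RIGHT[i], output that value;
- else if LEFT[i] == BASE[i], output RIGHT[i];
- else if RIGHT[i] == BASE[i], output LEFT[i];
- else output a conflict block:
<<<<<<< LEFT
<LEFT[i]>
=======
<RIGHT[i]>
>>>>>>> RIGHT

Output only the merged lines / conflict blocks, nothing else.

Answer: bravo
delta
hotel
bravo
charlie
echo

Derivation:
Final LEFT:  [bravo, delta, alpha, bravo, charlie, echo]
Final RIGHT: [hotel, alpha, hotel, golf, charlie, echo]
i=0: L=bravo, R=hotel=BASE -> take LEFT -> bravo
i=1: L=delta, R=alpha=BASE -> take LEFT -> delta
i=2: L=alpha=BASE, R=hotel -> take RIGHT -> hotel
i=3: L=bravo, R=golf=BASE -> take LEFT -> bravo
i=4: L=charlie R=charlie -> agree -> charlie
i=5: L=echo R=echo -> agree -> echo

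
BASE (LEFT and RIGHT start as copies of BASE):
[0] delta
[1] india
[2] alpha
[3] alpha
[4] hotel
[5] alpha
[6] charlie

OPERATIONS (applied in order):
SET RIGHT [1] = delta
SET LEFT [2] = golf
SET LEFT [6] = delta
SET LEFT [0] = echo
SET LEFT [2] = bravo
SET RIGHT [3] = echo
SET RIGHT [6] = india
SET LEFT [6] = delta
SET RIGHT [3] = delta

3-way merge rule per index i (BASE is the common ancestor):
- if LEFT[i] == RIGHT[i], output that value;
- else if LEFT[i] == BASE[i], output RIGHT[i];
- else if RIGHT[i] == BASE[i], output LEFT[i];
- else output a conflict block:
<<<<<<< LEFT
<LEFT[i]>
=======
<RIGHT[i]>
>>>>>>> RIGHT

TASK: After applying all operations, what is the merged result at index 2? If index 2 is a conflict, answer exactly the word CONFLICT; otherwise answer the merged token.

Answer: bravo

Derivation:
Final LEFT:  [echo, india, bravo, alpha, hotel, alpha, delta]
Final RIGHT: [delta, delta, alpha, delta, hotel, alpha, india]
i=0: L=echo, R=delta=BASE -> take LEFT -> echo
i=1: L=india=BASE, R=delta -> take RIGHT -> delta
i=2: L=bravo, R=alpha=BASE -> take LEFT -> bravo
i=3: L=alpha=BASE, R=delta -> take RIGHT -> delta
i=4: L=hotel R=hotel -> agree -> hotel
i=5: L=alpha R=alpha -> agree -> alpha
i=6: BASE=charlie L=delta R=india all differ -> CONFLICT
Index 2 -> bravo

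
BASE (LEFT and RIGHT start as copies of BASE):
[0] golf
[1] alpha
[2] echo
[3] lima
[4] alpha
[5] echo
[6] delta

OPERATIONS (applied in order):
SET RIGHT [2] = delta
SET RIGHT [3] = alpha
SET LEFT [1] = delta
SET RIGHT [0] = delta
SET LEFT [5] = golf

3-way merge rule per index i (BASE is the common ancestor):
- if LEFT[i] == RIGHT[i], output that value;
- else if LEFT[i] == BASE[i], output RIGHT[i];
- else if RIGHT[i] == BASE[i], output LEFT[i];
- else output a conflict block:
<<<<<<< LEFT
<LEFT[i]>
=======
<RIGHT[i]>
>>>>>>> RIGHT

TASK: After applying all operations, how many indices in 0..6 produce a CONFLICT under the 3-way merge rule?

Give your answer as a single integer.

Answer: 0

Derivation:
Final LEFT:  [golf, delta, echo, lima, alpha, golf, delta]
Final RIGHT: [delta, alpha, delta, alpha, alpha, echo, delta]
i=0: L=golf=BASE, R=delta -> take RIGHT -> delta
i=1: L=delta, R=alpha=BASE -> take LEFT -> delta
i=2: L=echo=BASE, R=delta -> take RIGHT -> delta
i=3: L=lima=BASE, R=alpha -> take RIGHT -> alpha
i=4: L=alpha R=alpha -> agree -> alpha
i=5: L=golf, R=echo=BASE -> take LEFT -> golf
i=6: L=delta R=delta -> agree -> delta
Conflict count: 0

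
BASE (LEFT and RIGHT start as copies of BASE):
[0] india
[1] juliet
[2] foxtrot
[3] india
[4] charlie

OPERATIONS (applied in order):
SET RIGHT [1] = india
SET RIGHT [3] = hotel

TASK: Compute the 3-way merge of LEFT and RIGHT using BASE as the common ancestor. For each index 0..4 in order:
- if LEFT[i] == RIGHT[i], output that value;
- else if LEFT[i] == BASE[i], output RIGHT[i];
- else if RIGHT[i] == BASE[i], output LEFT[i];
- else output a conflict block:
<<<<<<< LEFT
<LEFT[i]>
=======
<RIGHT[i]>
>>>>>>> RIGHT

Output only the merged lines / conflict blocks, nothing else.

Answer: india
india
foxtrot
hotel
charlie

Derivation:
Final LEFT:  [india, juliet, foxtrot, india, charlie]
Final RIGHT: [india, india, foxtrot, hotel, charlie]
i=0: L=india R=india -> agree -> india
i=1: L=juliet=BASE, R=india -> take RIGHT -> india
i=2: L=foxtrot R=foxtrot -> agree -> foxtrot
i=3: L=india=BASE, R=hotel -> take RIGHT -> hotel
i=4: L=charlie R=charlie -> agree -> charlie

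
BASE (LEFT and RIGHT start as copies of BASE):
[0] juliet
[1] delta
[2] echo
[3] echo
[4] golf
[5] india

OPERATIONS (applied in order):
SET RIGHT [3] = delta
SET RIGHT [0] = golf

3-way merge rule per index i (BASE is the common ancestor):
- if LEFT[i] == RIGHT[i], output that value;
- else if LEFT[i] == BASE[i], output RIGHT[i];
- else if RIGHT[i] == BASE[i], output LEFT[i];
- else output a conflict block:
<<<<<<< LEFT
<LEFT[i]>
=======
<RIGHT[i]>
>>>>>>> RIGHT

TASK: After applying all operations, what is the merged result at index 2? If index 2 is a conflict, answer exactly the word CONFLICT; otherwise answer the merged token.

Final LEFT:  [juliet, delta, echo, echo, golf, india]
Final RIGHT: [golf, delta, echo, delta, golf, india]
i=0: L=juliet=BASE, R=golf -> take RIGHT -> golf
i=1: L=delta R=delta -> agree -> delta
i=2: L=echo R=echo -> agree -> echo
i=3: L=echo=BASE, R=delta -> take RIGHT -> delta
i=4: L=golf R=golf -> agree -> golf
i=5: L=india R=india -> agree -> india
Index 2 -> echo

Answer: echo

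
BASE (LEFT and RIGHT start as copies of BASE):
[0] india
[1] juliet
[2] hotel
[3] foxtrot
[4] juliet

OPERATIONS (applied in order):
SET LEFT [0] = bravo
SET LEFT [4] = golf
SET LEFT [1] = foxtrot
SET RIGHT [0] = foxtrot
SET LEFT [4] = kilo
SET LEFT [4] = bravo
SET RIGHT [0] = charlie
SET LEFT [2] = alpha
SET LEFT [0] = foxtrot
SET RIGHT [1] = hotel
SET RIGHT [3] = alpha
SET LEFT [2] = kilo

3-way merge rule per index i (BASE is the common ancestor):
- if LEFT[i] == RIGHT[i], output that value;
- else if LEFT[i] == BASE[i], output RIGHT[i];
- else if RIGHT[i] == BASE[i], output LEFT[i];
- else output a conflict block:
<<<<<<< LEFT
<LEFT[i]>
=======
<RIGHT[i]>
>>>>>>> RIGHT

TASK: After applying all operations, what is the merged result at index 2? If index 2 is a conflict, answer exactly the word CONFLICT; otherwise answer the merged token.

Final LEFT:  [foxtrot, foxtrot, kilo, foxtrot, bravo]
Final RIGHT: [charlie, hotel, hotel, alpha, juliet]
i=0: BASE=india L=foxtrot R=charlie all differ -> CONFLICT
i=1: BASE=juliet L=foxtrot R=hotel all differ -> CONFLICT
i=2: L=kilo, R=hotel=BASE -> take LEFT -> kilo
i=3: L=foxtrot=BASE, R=alpha -> take RIGHT -> alpha
i=4: L=bravo, R=juliet=BASE -> take LEFT -> bravo
Index 2 -> kilo

Answer: kilo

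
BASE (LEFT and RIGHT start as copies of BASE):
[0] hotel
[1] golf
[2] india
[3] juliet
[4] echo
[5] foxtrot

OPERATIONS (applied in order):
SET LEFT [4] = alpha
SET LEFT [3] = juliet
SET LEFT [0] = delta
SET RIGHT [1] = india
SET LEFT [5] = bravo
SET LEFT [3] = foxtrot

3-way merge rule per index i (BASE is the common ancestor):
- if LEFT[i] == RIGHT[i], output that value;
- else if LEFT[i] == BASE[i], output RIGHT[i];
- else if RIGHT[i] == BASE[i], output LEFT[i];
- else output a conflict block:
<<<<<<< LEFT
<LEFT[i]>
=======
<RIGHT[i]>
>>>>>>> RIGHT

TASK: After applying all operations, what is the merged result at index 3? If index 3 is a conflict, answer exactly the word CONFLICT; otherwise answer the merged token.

Final LEFT:  [delta, golf, india, foxtrot, alpha, bravo]
Final RIGHT: [hotel, india, india, juliet, echo, foxtrot]
i=0: L=delta, R=hotel=BASE -> take LEFT -> delta
i=1: L=golf=BASE, R=india -> take RIGHT -> india
i=2: L=india R=india -> agree -> india
i=3: L=foxtrot, R=juliet=BASE -> take LEFT -> foxtrot
i=4: L=alpha, R=echo=BASE -> take LEFT -> alpha
i=5: L=bravo, R=foxtrot=BASE -> take LEFT -> bravo
Index 3 -> foxtrot

Answer: foxtrot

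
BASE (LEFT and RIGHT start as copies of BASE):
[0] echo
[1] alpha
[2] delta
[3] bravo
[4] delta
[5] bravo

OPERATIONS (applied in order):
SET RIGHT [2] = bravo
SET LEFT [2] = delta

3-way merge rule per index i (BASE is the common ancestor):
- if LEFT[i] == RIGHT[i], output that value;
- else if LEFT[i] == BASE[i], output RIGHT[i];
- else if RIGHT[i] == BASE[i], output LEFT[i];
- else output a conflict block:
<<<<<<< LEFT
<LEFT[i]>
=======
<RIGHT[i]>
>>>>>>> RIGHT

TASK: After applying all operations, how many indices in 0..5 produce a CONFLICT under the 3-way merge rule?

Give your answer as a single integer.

Final LEFT:  [echo, alpha, delta, bravo, delta, bravo]
Final RIGHT: [echo, alpha, bravo, bravo, delta, bravo]
i=0: L=echo R=echo -> agree -> echo
i=1: L=alpha R=alpha -> agree -> alpha
i=2: L=delta=BASE, R=bravo -> take RIGHT -> bravo
i=3: L=bravo R=bravo -> agree -> bravo
i=4: L=delta R=delta -> agree -> delta
i=5: L=bravo R=bravo -> agree -> bravo
Conflict count: 0

Answer: 0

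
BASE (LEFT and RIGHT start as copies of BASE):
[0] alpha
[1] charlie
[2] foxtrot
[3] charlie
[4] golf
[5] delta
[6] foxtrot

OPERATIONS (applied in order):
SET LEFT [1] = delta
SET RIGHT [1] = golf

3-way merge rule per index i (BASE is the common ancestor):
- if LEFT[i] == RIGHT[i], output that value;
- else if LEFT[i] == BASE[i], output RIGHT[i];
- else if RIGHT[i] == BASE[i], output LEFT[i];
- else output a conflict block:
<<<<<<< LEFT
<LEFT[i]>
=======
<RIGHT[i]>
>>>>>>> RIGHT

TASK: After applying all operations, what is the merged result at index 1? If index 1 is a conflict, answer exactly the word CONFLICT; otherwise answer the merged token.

Final LEFT:  [alpha, delta, foxtrot, charlie, golf, delta, foxtrot]
Final RIGHT: [alpha, golf, foxtrot, charlie, golf, delta, foxtrot]
i=0: L=alpha R=alpha -> agree -> alpha
i=1: BASE=charlie L=delta R=golf all differ -> CONFLICT
i=2: L=foxtrot R=foxtrot -> agree -> foxtrot
i=3: L=charlie R=charlie -> agree -> charlie
i=4: L=golf R=golf -> agree -> golf
i=5: L=delta R=delta -> agree -> delta
i=6: L=foxtrot R=foxtrot -> agree -> foxtrot
Index 1 -> CONFLICT

Answer: CONFLICT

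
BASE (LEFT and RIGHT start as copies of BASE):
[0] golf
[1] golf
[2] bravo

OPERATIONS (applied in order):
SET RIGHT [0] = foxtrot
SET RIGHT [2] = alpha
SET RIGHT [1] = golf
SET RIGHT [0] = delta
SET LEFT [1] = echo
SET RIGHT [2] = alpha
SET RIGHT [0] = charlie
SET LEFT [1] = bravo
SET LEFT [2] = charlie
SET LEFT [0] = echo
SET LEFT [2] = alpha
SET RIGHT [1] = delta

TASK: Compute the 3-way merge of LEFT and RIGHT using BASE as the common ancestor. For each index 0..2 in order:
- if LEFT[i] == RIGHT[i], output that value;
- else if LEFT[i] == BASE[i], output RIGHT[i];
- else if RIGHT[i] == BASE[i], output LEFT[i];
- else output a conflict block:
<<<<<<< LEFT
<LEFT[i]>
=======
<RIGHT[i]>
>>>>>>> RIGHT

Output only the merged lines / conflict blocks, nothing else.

Final LEFT:  [echo, bravo, alpha]
Final RIGHT: [charlie, delta, alpha]
i=0: BASE=golf L=echo R=charlie all differ -> CONFLICT
i=1: BASE=golf L=bravo R=delta all differ -> CONFLICT
i=2: L=alpha R=alpha -> agree -> alpha

Answer: <<<<<<< LEFT
echo
=======
charlie
>>>>>>> RIGHT
<<<<<<< LEFT
bravo
=======
delta
>>>>>>> RIGHT
alpha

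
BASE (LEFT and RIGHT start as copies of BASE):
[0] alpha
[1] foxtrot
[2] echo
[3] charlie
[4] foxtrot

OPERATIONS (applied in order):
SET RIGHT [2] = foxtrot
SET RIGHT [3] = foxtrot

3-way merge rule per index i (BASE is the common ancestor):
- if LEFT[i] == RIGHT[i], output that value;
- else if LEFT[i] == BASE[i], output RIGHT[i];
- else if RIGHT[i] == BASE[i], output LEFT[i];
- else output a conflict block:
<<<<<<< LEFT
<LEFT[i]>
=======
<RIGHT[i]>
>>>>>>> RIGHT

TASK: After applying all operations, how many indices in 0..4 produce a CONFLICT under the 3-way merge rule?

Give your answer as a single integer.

Answer: 0

Derivation:
Final LEFT:  [alpha, foxtrot, echo, charlie, foxtrot]
Final RIGHT: [alpha, foxtrot, foxtrot, foxtrot, foxtrot]
i=0: L=alpha R=alpha -> agree -> alpha
i=1: L=foxtrot R=foxtrot -> agree -> foxtrot
i=2: L=echo=BASE, R=foxtrot -> take RIGHT -> foxtrot
i=3: L=charlie=BASE, R=foxtrot -> take RIGHT -> foxtrot
i=4: L=foxtrot R=foxtrot -> agree -> foxtrot
Conflict count: 0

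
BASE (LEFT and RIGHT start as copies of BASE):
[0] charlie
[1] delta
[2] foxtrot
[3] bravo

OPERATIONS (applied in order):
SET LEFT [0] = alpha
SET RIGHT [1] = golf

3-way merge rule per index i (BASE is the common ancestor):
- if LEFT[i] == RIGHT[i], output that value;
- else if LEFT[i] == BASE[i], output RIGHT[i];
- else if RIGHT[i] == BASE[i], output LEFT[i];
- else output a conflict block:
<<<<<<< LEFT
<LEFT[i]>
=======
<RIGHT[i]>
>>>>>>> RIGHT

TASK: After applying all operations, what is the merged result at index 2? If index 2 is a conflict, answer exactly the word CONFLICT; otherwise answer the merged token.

Final LEFT:  [alpha, delta, foxtrot, bravo]
Final RIGHT: [charlie, golf, foxtrot, bravo]
i=0: L=alpha, R=charlie=BASE -> take LEFT -> alpha
i=1: L=delta=BASE, R=golf -> take RIGHT -> golf
i=2: L=foxtrot R=foxtrot -> agree -> foxtrot
i=3: L=bravo R=bravo -> agree -> bravo
Index 2 -> foxtrot

Answer: foxtrot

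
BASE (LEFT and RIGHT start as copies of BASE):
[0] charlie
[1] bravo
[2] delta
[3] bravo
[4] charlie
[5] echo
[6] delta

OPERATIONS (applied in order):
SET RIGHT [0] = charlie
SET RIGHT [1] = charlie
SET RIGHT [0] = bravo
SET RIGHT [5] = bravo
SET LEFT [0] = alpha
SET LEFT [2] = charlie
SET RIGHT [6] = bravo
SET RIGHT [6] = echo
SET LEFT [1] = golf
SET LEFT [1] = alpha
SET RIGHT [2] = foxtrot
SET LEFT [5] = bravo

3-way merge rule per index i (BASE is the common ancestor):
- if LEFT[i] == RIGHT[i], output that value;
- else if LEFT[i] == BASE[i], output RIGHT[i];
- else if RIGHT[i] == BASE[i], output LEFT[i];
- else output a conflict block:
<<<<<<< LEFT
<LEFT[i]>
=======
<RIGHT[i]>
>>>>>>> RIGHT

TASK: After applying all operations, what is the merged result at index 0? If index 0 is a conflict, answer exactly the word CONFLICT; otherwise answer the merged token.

Final LEFT:  [alpha, alpha, charlie, bravo, charlie, bravo, delta]
Final RIGHT: [bravo, charlie, foxtrot, bravo, charlie, bravo, echo]
i=0: BASE=charlie L=alpha R=bravo all differ -> CONFLICT
i=1: BASE=bravo L=alpha R=charlie all differ -> CONFLICT
i=2: BASE=delta L=charlie R=foxtrot all differ -> CONFLICT
i=3: L=bravo R=bravo -> agree -> bravo
i=4: L=charlie R=charlie -> agree -> charlie
i=5: L=bravo R=bravo -> agree -> bravo
i=6: L=delta=BASE, R=echo -> take RIGHT -> echo
Index 0 -> CONFLICT

Answer: CONFLICT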